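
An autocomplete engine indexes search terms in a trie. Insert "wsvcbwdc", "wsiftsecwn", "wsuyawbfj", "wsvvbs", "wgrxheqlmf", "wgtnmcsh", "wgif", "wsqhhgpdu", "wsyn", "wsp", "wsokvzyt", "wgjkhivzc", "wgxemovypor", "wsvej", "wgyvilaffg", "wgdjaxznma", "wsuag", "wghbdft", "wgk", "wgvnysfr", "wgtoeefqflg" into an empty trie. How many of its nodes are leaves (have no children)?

21

A leaf is a node with no children — equivalently, the end of a word that is not a proper prefix of any other stored word.
Those words: "wgdjaxznma", "wghbdft", "wgif", "wgjkhivzc", "wgk", "wgrxheqlmf", "wgtnmcsh", "wgtoeefqflg", "wgvnysfr", "wgxemovypor", "wgyvilaffg", "wsiftsecwn", "wsokvzyt", "wsp", "wsqhhgpdu", "wsuag", "wsuyawbfj", "wsvcbwdc", "wsvej", "wsvvbs", "wsyn"
Leaf count: 21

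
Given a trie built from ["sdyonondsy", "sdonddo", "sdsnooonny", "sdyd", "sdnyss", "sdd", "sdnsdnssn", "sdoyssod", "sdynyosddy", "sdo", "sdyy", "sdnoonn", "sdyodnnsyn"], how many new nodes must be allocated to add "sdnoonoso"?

3

Walking "sdnoonoso" from the root, the first 6 characters ("sdnoon") follow existing edges; "o" is the first miss.
So 9 − 6 = 3 new nodes.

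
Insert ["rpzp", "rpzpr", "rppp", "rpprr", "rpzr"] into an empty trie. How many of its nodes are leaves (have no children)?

4

Leaves are exactly the stored words that no other stored word extends.
Those words: "rppp", "rpprr", "rpzpr", "rpzr"
Leaf count: 4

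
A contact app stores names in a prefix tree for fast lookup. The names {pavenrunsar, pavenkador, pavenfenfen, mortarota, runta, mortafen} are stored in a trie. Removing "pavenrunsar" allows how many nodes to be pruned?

Walk "pavenrunsar" from the leaf back toward the root, removing each node that no remaining word uses.
The suffix "runsar" (6 nodes) is used only by "pavenrunsar"; the node for "paven" still has the child "k", so pruning stops there.
Nodes removed: 6

6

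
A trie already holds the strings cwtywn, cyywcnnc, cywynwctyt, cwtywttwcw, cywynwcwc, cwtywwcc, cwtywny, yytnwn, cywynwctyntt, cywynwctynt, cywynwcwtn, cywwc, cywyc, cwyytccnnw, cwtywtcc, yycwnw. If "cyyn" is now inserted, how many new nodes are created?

1

The longest prefix of "cyyn" already in the trie is "cyy" (length 3).
New nodes needed: |"cyyn"| − 3 = 4 − 3 = 1.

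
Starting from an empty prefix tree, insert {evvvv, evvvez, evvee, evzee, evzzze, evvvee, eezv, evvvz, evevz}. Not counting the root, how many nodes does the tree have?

23

Trace insertions, counting only characters that open a new branch:
  "evvvv" → 5 new (e, v, v, v, v)
  "evvvez" → prefix "evvv" already present; 2 new (e, z)
  "evvee" → prefix "evv" already present; 2 new (e, e)
  "evzee" → prefix "ev" already present; 3 new (z, e, e)
  "evzzze" → prefix "evz" already present; 3 new (z, z, e)
  "evvvee" → prefix "evvve" already present; 1 new (e)
  "eezv" → prefix "e" already present; 3 new (e, z, v)
  "evvvz" → prefix "evvv" already present; 1 new (z)
  "evevz" → prefix "ev" already present; 3 new (e, v, z)
Total nodes = 5 + 2 + 2 + 3 + 3 + 1 + 3 + 1 + 3 = 23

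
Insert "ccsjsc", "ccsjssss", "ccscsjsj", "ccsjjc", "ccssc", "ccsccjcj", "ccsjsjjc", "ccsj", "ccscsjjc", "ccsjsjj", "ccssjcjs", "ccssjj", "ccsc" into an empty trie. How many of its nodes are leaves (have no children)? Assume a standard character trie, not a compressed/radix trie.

10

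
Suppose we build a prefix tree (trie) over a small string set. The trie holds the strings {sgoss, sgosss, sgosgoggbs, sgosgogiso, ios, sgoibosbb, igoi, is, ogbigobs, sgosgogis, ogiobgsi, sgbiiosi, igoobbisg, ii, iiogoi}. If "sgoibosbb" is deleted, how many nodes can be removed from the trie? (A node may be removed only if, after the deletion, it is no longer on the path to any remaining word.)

6

Walk "sgoibosbb" from the leaf back toward the root, removing each node that no remaining word uses.
The suffix "ibosbb" (6 nodes) is used only by "sgoibosbb"; the node for "sgo" still has the child "s", so pruning stops there.
Nodes removed: 6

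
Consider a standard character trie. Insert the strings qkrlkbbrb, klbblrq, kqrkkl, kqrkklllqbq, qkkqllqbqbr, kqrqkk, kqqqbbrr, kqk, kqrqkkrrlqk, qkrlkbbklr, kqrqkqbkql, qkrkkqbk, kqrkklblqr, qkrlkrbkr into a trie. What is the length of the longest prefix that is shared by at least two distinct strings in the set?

7

The deepest shared node is where two words last agree before diverging.
e.g. "qkrlkbbklr" and "qkrlkbbrb" share the prefix "qkrlkbb" of length 7; no pair shares a longer one.
Longest shared-prefix length: 7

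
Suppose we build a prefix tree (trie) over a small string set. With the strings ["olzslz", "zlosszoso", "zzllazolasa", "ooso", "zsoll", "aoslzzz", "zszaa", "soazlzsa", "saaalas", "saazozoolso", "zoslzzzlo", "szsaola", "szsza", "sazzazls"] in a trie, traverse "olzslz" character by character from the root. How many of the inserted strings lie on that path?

1

Walk "olzslz" from the root; an end-of-word marker is hit whenever a stored word is a prefix of "olzslz".
Prefixes of the query that are stored words: "olzslz"
Count: 1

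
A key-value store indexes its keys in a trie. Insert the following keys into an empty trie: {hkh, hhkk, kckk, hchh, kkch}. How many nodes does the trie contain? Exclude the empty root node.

16

Count nodes per top-level branch (shared prefixes stored once):
  'h'-branch (hchh, hhkk, hkh): 9 nodes
  'k'-branch (kckk, kkch): 7 nodes
Sum: 16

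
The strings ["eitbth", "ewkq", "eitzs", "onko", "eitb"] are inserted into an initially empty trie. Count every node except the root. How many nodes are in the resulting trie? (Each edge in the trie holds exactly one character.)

15

Insert word by word; a character creates a node only if that edge doesn't already exist:
  "eitbth" → 6 new (e, i, t, b, t, h)
  "ewkq" → prefix "e" already present; 3 new (w, k, q)
  "eitzs" → prefix "eit" already present; 2 new (z, s)
  "onko" → 4 new (o, n, k, o)
  "eitb" → prefix "eitb" already present; 0 new (none)
Total nodes = 6 + 3 + 2 + 4 + 0 = 15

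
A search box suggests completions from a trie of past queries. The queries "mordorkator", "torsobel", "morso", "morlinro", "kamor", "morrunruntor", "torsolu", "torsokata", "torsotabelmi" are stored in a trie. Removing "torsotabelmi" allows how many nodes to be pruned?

7

After clearing the end-marker at "torsotabelmi", prune upward until reaching a node still needed by another word.
The suffix "tabelmi" (7 nodes) is used only by "torsotabelmi"; the node for "torso" still has the child "b", so pruning stops there.
Nodes removed: 7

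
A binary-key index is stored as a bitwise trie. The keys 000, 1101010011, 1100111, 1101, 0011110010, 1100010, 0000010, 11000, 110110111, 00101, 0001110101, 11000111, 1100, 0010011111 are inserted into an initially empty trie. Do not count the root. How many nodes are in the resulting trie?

54

For each word, the new-node count is its length minus the longest prefix already in the trie:
  "000" → 3 new (0, 0, 0)
  "1101010011" → 10 new (1, 1, 0, 1, 0, 1, 0, 0, 1, 1)
  "1100111" → prefix "110" already present; 4 new (0, 1, 1, 1)
  "1101" → prefix "1101" already present; 0 new (none)
  "0011110010" → prefix "00" already present; 8 new (1, 1, 1, 1, 0, 0, 1, 0)
  "1100010" → prefix "1100" already present; 3 new (0, 1, 0)
  "0000010" → prefix "000" already present; 4 new (0, 0, 1, 0)
  "11000" → prefix "11000" already present; 0 new (none)
  "110110111" → prefix "1101" already present; 5 new (1, 0, 1, 1, 1)
  "00101" → prefix "001" already present; 2 new (0, 1)
  "0001110101" → prefix "000" already present; 7 new (1, 1, 1, 0, 1, 0, 1)
  "11000111" → prefix "110001" already present; 2 new (1, 1)
  "1100" → prefix "1100" already present; 0 new (none)
  "0010011111" → prefix "0010" already present; 6 new (0, 1, 1, 1, 1, 1)
Total nodes = 3 + 10 + 4 + 0 + 8 + 3 + 4 + 0 + 5 + 2 + 7 + 2 + 0 + 6 = 54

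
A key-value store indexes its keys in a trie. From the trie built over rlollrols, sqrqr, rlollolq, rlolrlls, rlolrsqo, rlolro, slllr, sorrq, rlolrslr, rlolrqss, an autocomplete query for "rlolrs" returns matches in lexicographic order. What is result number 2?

rlolrsqo

Words with prefix "rlolrs", in lexicographic order: "rlolrslr", "rlolrsqo"
The 2nd is rlolrsqo.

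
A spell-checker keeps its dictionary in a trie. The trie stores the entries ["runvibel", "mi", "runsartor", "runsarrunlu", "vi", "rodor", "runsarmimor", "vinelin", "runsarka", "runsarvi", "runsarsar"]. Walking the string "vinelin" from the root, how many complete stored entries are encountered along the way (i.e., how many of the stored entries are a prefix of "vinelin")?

2

Traverse "vinelin" character by character; count nodes along the way that are marked as word ends.
Prefixes of the query that are stored words: "vi", "vinelin"
Count: 2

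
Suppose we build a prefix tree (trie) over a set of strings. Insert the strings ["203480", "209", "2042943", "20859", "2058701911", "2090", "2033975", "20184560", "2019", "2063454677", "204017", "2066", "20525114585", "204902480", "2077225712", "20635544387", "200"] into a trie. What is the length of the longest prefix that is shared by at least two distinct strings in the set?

Look for the deepest trie node that still has at least two words in its subtree.
e.g. "2063454677" and "20635544387" share the prefix "2063" of length 4; no pair shares a longer one.
Longest shared-prefix length: 4

4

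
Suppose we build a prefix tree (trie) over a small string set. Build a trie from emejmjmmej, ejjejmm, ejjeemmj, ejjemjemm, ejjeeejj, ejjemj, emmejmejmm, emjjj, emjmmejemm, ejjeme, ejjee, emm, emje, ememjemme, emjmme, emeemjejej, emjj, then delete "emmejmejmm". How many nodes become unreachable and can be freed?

7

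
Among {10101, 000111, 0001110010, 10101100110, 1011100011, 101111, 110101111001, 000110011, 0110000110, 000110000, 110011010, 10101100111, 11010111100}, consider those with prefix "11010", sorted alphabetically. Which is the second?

110101111001

Words with prefix "11010", in lexicographic order: "11010111100", "110101111001"
Position 2: 110101111001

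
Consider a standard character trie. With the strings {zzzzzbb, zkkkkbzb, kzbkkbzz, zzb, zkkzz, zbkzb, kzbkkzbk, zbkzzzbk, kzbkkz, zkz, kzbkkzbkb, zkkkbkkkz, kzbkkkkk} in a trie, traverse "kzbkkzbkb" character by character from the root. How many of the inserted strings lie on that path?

3

Traverse "kzbkkzbkb" character by character; count nodes along the way that are marked as word ends.
Prefixes of the query that are stored words: "kzbkkz", "kzbkkzbk", "kzbkkzbkb"
Count: 3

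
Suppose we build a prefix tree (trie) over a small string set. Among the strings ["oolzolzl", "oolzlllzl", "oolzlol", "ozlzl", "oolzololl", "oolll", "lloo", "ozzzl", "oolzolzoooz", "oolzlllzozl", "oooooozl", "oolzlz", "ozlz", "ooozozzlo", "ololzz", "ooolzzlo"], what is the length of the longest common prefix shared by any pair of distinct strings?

Equivalently: take the maximum, over all pairs, of their longest common prefix length.
e.g. "oolzlllzl" and "oolzlllzozl" share the prefix "oolzlllz" of length 8; no pair shares a longer one.
Longest shared-prefix length: 8

8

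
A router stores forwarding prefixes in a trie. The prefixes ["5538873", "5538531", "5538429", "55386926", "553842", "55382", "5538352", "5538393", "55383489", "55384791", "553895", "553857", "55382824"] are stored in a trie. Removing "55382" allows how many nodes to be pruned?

0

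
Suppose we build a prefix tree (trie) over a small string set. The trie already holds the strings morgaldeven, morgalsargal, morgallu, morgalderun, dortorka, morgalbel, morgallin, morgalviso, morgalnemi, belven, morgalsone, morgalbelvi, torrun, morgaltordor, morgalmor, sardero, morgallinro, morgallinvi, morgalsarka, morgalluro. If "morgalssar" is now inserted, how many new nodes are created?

Walking "morgalssar" from the root, the first 7 characters ("morgals") follow existing edges; "s" is the first miss.
Each of the 3 remaining characters creates one node.

3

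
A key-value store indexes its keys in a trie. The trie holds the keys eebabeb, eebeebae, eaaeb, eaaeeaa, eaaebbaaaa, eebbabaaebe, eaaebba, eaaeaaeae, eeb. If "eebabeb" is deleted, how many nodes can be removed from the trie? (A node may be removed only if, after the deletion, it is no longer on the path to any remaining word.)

Walk "eebabeb" from the leaf back toward the root, removing each node that no remaining word uses.
The suffix "abeb" (4 nodes) is used only by "eebabeb"; the node for "eeb" still has the child "e", so pruning stops there.
Nodes removed: 4

4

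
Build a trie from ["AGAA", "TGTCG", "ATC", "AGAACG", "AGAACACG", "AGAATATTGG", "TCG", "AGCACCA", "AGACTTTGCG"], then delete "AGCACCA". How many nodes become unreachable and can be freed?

5

A node on "AGCACCA"'s path can go only if nothing else ends at it or branches off below it.
The suffix "CACCA" (5 nodes) is used only by "AGCACCA"; the node for "AG" still has the child "A", so pruning stops there.
Nodes removed: 5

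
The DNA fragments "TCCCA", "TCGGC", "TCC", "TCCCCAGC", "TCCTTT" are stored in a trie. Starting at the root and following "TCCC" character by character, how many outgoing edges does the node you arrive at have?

Follow the path "TCCC" to its node, then look at its outgoing edges.
Characters that immediately follow "TCCC" among the stored strings: {A, C}.
That node has 2 child edges.

2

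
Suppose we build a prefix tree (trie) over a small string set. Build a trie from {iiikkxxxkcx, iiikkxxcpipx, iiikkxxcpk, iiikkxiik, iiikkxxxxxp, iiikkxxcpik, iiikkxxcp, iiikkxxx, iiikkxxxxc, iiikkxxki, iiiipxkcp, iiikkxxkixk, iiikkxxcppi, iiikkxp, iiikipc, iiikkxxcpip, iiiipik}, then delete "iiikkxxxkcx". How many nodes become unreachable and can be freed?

A node on "iiikkxxxkcx"'s path can go only if nothing else ends at it or branches off below it.
The suffix "kcx" (3 nodes) is used only by "iiikkxxxkcx"; the node for "iiikkxxx" still has the child "x", so pruning stops there.
Nodes removed: 3

3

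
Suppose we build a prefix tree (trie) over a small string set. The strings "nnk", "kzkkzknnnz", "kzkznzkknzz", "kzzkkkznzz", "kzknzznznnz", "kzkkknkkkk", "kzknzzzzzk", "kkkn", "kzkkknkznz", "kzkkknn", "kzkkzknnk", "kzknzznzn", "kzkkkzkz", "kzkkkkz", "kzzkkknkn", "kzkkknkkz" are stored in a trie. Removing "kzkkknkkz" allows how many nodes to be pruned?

A node on "kzkkknkkz"'s path can go only if nothing else ends at it or branches off below it.
The suffix "z" (1 node) is used only by "kzkkknkkz"; the node for "kzkkknkk" still has the child "k", so pruning stops there.
Nodes removed: 1

1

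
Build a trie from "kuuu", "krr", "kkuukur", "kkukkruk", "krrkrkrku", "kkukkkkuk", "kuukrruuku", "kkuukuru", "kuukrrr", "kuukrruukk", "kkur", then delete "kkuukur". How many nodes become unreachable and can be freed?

A node on "kkuukur"'s path can go only if nothing else ends at it or branches off below it.
Every node on "kkuukur" is still needed (e.g. by "kkuukuru"), so nothing is freed.
Nodes removed: 0

0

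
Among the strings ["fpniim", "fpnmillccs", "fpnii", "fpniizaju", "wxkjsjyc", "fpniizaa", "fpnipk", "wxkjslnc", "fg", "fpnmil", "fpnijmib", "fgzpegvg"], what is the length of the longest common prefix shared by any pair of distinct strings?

7

Equivalently: take the maximum, over all pairs, of their longest common prefix length.
"fpniizaa" and "fpniizaju" agree on "fpniiza" (7 characters) before diverging; nothing deeper is shared.
Longest shared-prefix length: 7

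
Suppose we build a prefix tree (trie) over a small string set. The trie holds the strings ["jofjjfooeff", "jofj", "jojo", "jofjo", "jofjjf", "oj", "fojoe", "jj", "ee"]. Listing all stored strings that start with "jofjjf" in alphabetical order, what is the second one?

jofjjfooeff

Words with prefix "jofjjf", in lexicographic order: "jofjjf", "jofjjfooeff"
Position 2: jofjjfooeff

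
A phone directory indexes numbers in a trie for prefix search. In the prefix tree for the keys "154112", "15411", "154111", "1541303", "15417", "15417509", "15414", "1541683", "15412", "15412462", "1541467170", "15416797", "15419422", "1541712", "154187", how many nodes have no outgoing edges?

11

A leaf is a node with no children — equivalently, the end of a word that is not a proper prefix of any other stored word.
Those words: "154111", "154112", "15412462", "1541303", "1541467170", "15416797", "1541683", "1541712", "15417509", "154187", "15419422"
Leaf count: 11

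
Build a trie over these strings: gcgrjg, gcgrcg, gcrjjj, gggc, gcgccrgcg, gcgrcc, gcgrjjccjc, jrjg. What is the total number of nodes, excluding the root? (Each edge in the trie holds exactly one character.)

31

Trace insertions, counting only characters that open a new branch:
  "gcgrjg" → 6 new (g, c, g, r, j, g)
  "gcgrcg" → prefix "gcgr" already present; 2 new (c, g)
  "gcrjjj" → prefix "gc" already present; 4 new (r, j, j, j)
  "gggc" → prefix "g" already present; 3 new (g, g, c)
  "gcgccrgcg" → prefix "gcg" already present; 6 new (c, c, r, g, c, g)
  "gcgrcc" → prefix "gcgrc" already present; 1 new (c)
  "gcgrjjccjc" → prefix "gcgrj" already present; 5 new (j, c, c, j, c)
  "jrjg" → 4 new (j, r, j, g)
Total nodes = 6 + 2 + 4 + 3 + 6 + 1 + 5 + 4 = 31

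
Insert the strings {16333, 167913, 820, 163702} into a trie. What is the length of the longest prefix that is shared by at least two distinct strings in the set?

3

Look for the deepest trie node that still has at least two words in its subtree.
e.g. "16333" and "163702" share the prefix "163" of length 3; no pair shares a longer one.
Longest shared-prefix length: 3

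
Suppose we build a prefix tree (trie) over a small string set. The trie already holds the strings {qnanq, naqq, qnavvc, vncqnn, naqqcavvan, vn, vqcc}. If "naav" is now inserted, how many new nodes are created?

The longest prefix of "naav" already in the trie is "na" (length 2).
New nodes needed: |"naav"| − 2 = 4 − 2 = 2.

2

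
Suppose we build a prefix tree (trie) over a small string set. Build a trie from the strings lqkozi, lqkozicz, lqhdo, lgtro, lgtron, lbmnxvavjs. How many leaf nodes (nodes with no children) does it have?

4

Leaves are exactly the stored words that no other stored word extends.
Those words: "lbmnxvavjs", "lgtron", "lqhdo", "lqkozicz"
Leaf count: 4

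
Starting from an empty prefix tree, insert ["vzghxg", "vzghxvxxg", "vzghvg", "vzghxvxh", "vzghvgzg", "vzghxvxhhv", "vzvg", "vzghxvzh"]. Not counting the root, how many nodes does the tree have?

21

For each word, the new-node count is its length minus the longest prefix already in the trie:
  "vzghxg" → 6 new (v, z, g, h, x, g)
  "vzghxvxxg" → prefix "vzghx" already present; 4 new (v, x, x, g)
  "vzghvg" → prefix "vzgh" already present; 2 new (v, g)
  "vzghxvxh" → prefix "vzghxvx" already present; 1 new (h)
  "vzghvgzg" → prefix "vzghvg" already present; 2 new (z, g)
  "vzghxvxhhv" → prefix "vzghxvxh" already present; 2 new (h, v)
  "vzvg" → prefix "vz" already present; 2 new (v, g)
  "vzghxvzh" → prefix "vzghxv" already present; 2 new (z, h)
Total nodes = 6 + 4 + 2 + 1 + 2 + 2 + 2 + 2 = 21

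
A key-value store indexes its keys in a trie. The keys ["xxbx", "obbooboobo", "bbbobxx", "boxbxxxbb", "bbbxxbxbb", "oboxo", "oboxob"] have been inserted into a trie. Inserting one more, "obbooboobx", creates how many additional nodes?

The longest prefix of "obbooboobx" already in the trie is "obbooboob" (length 9).
So 10 − 9 = 1 new nodes.

1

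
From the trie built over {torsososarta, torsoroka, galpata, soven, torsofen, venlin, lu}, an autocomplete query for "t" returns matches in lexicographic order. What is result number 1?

DFS of the "t" subtree visits, in order: "torsofen", "torsoroka", "torsososarta"
The 1st is torsofen.

torsofen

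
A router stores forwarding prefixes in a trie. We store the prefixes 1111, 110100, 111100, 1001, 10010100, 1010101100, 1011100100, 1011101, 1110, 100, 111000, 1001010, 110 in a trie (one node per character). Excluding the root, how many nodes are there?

Trace insertions, counting only characters that open a new branch:
  "1111" → 4 new (1, 1, 1, 1)
  "110100" → prefix "11" already present; 4 new (0, 1, 0, 0)
  "111100" → prefix "1111" already present; 2 new (0, 0)
  "1001" → prefix "1" already present; 3 new (0, 0, 1)
  "10010100" → prefix "1001" already present; 4 new (0, 1, 0, 0)
  "1010101100" → prefix "10" already present; 8 new (1, 0, 1, 0, 1, 1, 0, 0)
  "1011100100" → prefix "101" already present; 7 new (1, 1, 0, 0, 1, 0, 0)
  "1011101" → prefix "101110" already present; 1 new (1)
  "1110" → prefix "111" already present; 1 new (0)
  "100" → prefix "100" already present; 0 new (none)
  "111000" → prefix "1110" already present; 2 new (0, 0)
  "1001010" → prefix "1001010" already present; 0 new (none)
  "110" → prefix "110" already present; 0 new (none)
Total nodes = 4 + 4 + 2 + 3 + 4 + 8 + 7 + 1 + 1 + 0 + 2 + 0 + 0 = 36

36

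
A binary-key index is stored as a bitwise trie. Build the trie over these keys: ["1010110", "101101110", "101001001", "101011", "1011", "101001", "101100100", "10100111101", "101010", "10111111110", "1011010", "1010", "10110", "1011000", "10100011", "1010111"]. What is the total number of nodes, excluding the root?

41

For each word, the new-node count is its length minus the longest prefix already in the trie:
  "1010110" → 7 new (1, 0, 1, 0, 1, 1, 0)
  "101101110" → prefix "101" already present; 6 new (1, 0, 1, 1, 1, 0)
  "101001001" → prefix "1010" already present; 5 new (0, 1, 0, 0, 1)
  "101011" → prefix "101011" already present; 0 new (none)
  "1011" → prefix "1011" already present; 0 new (none)
  "101001" → prefix "101001" already present; 0 new (none)
  "101100100" → prefix "10110" already present; 4 new (0, 1, 0, 0)
  "10100111101" → prefix "101001" already present; 5 new (1, 1, 1, 0, 1)
  "101010" → prefix "10101" already present; 1 new (0)
  "10111111110" → prefix "1011" already present; 7 new (1, 1, 1, 1, 1, 1, 0)
  "1011010" → prefix "101101" already present; 1 new (0)
  "1010" → prefix "1010" already present; 0 new (none)
  "10110" → prefix "10110" already present; 0 new (none)
  "1011000" → prefix "101100" already present; 1 new (0)
  "10100011" → prefix "10100" already present; 3 new (0, 1, 1)
  "1010111" → prefix "101011" already present; 1 new (1)
Total nodes = 7 + 6 + 5 + 0 + 0 + 0 + 4 + 5 + 1 + 7 + 1 + 0 + 0 + 1 + 3 + 1 = 41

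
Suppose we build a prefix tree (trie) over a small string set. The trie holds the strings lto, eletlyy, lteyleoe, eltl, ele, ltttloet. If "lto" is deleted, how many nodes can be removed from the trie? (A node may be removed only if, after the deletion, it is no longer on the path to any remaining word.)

1

Walk "lto" from the leaf back toward the root, removing each node that no remaining word uses.
The suffix "o" (1 node) is used only by "lto"; the node for "lt" still has the child "e", so pruning stops there.
Nodes removed: 1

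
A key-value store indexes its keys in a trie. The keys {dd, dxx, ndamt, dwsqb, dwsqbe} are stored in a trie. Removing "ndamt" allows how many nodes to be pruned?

5

After clearing the end-marker at "ndamt", prune upward until reaching a node still needed by another word.
No other word shares any prefix with "ndamt", so all 5 of its nodes go.
Nodes removed: 5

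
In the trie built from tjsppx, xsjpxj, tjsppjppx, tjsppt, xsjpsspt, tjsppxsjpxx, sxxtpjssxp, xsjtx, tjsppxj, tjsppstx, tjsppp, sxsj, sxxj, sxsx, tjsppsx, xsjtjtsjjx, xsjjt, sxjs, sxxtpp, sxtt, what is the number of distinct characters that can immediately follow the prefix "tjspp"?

5

Walk "tjspp" from the root, arriving at one node.
Characters that immediately follow "tjspp" among the stored strings: {j, p, s, t, x}.
That node has 5 child edges.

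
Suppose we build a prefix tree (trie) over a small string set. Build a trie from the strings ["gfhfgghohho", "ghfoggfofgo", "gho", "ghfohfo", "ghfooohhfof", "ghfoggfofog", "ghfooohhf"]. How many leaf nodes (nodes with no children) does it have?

6

Leaves are exactly the stored words that no other stored word extends.
Those words: "gfhfgghohho", "ghfoggfofgo", "ghfoggfofog", "ghfohfo", "ghfooohhfof", "gho"
Leaf count: 6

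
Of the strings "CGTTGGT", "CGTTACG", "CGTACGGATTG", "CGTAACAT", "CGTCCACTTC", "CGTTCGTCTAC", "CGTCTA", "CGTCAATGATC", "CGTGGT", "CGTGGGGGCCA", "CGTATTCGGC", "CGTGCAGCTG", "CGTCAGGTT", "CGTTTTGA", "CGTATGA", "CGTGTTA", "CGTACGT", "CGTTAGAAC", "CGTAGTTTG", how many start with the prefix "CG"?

Walk to "CG"; the words in its subtree are exactly those with that prefix.
Matches: "CGTAACAT", "CGTACGGATTG", "CGTACGT", "CGTAGTTTG", "CGTATGA", "CGTATTCGGC", "CGTCAATGATC", "CGTCAGGTT", "CGTCCACTTC", "CGTCTA", "CGTGCAGCTG", "CGTGGGGGCCA", "CGTGGT", "CGTGTTA", "CGTTACG", "CGTTAGAAC", "CGTTCGTCTAC", "CGTTGGT", "CGTTTTGA"
Count: 19

19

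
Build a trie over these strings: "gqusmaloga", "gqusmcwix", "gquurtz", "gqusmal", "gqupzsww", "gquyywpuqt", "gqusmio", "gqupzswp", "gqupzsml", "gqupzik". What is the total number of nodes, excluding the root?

37

Count nodes per top-level branch (shared prefixes stored once):
  'g'-branch (gqupzik, gqupzsml, gqupzswp, gqupzsww, gqusmal, gqusmaloga, gqusmcwix, gqusmio, gquurtz, gquyywpuqt): 37 nodes
Sum: 37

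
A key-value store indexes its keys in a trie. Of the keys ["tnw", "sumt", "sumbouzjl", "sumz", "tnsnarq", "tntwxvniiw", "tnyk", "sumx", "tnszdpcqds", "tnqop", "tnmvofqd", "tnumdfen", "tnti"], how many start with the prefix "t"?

Walk to "t"; the words in its subtree are exactly those with that prefix.
Matches: "tnmvofqd", "tnqop", "tnsnarq", "tnszdpcqds", "tnti", "tntwxvniiw", "tnumdfen", "tnw", "tnyk"
Count: 9

9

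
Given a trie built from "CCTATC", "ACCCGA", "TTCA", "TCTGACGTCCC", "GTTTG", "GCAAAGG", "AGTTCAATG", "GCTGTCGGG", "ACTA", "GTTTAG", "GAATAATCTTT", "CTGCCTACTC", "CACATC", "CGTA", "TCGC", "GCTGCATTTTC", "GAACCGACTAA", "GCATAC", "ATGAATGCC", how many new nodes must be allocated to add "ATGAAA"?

"ATGAA" is already a path in the trie; the remaining "A" must be added.
Each of the 1 remaining characters creates one node.

1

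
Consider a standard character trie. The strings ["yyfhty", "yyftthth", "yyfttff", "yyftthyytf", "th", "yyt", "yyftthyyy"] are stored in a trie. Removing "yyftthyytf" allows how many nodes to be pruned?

Walk "yyftthyytf" from the leaf back toward the root, removing each node that no remaining word uses.
The suffix "tf" (2 nodes) is used only by "yyftthyytf"; the node for "yyftthyy" still has the child "y", so pruning stops there.
Nodes removed: 2

2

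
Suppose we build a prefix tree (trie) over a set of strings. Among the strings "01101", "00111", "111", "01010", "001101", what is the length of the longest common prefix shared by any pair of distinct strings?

4

Look for the deepest trie node that still has at least two words in its subtree.
e.g. "001101" and "00111" share the prefix "0011" of length 4; no pair shares a longer one.
Longest shared-prefix length: 4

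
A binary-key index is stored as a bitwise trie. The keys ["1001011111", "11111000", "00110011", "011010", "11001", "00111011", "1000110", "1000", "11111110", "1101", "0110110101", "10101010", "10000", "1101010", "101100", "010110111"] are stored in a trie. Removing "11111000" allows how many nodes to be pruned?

3

Walk "11111000" from the leaf back toward the root, removing each node that no remaining word uses.
The suffix "000" (3 nodes) is used only by "11111000"; the node for "11111" still has the child "1", so pruning stops there.
Nodes removed: 3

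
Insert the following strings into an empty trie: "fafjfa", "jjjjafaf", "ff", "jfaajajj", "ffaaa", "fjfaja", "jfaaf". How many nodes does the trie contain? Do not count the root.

31

Trace insertions, counting only characters that open a new branch:
  "fafjfa" → 6 new (f, a, f, j, f, a)
  "jjjjafaf" → 8 new (j, j, j, j, a, f, a, f)
  "ff" → prefix "f" already present; 1 new (f)
  "jfaajajj" → prefix "j" already present; 7 new (f, a, a, j, a, j, j)
  "ffaaa" → prefix "ff" already present; 3 new (a, a, a)
  "fjfaja" → prefix "f" already present; 5 new (j, f, a, j, a)
  "jfaaf" → prefix "jfaa" already present; 1 new (f)
Total nodes = 6 + 8 + 1 + 7 + 3 + 5 + 1 = 31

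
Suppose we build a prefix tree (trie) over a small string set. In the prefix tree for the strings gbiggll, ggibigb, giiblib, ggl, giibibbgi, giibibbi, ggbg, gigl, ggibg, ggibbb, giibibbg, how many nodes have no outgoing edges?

10

Leaves are exactly the stored words that no other stored word extends.
Those words: "gbiggll", "ggbg", "ggibbb", "ggibg", "ggibigb", "ggl", "gigl", "giibibbgi", "giibibbi", "giiblib"
Leaf count: 10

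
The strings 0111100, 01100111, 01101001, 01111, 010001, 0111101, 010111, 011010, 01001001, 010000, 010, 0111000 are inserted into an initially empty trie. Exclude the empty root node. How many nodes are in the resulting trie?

For each word, the new-node count is its length minus the longest prefix already in the trie:
  "0111100" → 7 new (0, 1, 1, 1, 1, 0, 0)
  "01100111" → prefix "011" already present; 5 new (0, 0, 1, 1, 1)
  "01101001" → prefix "0110" already present; 4 new (1, 0, 0, 1)
  "01111" → prefix "01111" already present; 0 new (none)
  "010001" → prefix "01" already present; 4 new (0, 0, 0, 1)
  "0111101" → prefix "011110" already present; 1 new (1)
  "010111" → prefix "010" already present; 3 new (1, 1, 1)
  "011010" → prefix "011010" already present; 0 new (none)
  "01001001" → prefix "0100" already present; 4 new (1, 0, 0, 1)
  "010000" → prefix "01000" already present; 1 new (0)
  "010" → prefix "010" already present; 0 new (none)
  "0111000" → prefix "0111" already present; 3 new (0, 0, 0)
Total nodes = 7 + 5 + 4 + 0 + 4 + 1 + 3 + 0 + 4 + 1 + 0 + 3 = 32

32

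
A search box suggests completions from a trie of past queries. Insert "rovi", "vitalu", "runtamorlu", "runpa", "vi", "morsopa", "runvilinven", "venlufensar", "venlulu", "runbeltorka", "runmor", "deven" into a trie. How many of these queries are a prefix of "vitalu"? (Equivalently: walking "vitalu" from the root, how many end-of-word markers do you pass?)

2

Check each prefix of "vitalu" against the stored set — each match is an end-marker on the path.
Prefixes of the query that are stored words: "vi", "vitalu"
Count: 2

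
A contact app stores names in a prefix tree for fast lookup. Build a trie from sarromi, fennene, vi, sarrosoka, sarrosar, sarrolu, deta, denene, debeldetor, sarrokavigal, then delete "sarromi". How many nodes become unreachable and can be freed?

Walk "sarromi" from the leaf back toward the root, removing each node that no remaining word uses.
The suffix "mi" (2 nodes) is used only by "sarromi"; the node for "sarro" still has the child "s", so pruning stops there.
Nodes removed: 2

2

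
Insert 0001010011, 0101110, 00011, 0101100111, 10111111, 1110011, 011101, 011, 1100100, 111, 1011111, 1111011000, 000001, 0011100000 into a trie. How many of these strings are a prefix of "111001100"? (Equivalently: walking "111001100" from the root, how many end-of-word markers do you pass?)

2

Traverse "111001100" character by character; count nodes along the way that are marked as word ends.
Prefixes of the query that are stored words: "111", "1110011"
Count: 2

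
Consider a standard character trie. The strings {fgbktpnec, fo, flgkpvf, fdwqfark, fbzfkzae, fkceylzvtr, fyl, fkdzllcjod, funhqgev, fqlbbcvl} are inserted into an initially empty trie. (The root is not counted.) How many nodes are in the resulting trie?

63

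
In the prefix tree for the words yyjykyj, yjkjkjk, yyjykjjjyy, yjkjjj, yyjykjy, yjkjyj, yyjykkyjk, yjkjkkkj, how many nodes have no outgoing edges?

8

A leaf is a node with no children — equivalently, the end of a word that is not a proper prefix of any other stored word.
Those words: "yjkjjj", "yjkjkjk", "yjkjkkkj", "yjkjyj", "yyjykjjjyy", "yyjykjy", "yyjykkyjk", "yyjykyj"
Leaf count: 8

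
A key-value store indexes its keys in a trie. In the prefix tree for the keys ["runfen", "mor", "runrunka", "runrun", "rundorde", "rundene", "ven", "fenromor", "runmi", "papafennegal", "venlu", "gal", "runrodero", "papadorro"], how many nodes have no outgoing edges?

A leaf is a node with no children — equivalently, the end of a word that is not a proper prefix of any other stored word.
Those words: "fenromor", "gal", "mor", "papadorro", "papafennegal", "rundene", "rundorde", "runfen", "runmi", "runrodero", "runrunka", "venlu"
Leaf count: 12

12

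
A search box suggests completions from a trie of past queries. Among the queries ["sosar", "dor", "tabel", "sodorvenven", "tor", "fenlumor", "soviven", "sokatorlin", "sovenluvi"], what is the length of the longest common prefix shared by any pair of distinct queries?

3

The deepest shared node is where two words last agree before diverging.
e.g. "sovenluvi" and "soviven" share the prefix "sov" of length 3; no pair shares a longer one.
Longest shared-prefix length: 3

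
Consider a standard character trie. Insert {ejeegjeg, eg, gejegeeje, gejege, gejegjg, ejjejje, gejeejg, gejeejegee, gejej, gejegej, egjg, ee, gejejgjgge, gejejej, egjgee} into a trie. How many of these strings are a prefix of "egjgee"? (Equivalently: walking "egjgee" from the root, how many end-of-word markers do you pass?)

3

Walk "egjgee" from the root; an end-of-word marker is hit whenever a stored word is a prefix of "egjgee".
Prefixes of the query that are stored words: "eg", "egjg", "egjgee"
Count: 3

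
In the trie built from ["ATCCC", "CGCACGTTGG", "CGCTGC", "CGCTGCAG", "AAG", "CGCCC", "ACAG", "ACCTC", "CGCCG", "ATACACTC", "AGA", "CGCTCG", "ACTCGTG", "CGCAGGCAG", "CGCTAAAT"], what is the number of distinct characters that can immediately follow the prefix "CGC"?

3

Walk "CGC" from the root, arriving at one node.
Distinct next characters after "CGC": A, C, T.
That node has 3 child edges.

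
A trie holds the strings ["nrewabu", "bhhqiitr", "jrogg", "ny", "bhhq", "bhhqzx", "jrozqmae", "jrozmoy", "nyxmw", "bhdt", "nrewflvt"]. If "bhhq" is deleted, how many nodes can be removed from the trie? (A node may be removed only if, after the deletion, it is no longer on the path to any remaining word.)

0

A node on "bhhq"'s path can go only if nothing else ends at it or branches off below it.
Every node on "bhhq" is still needed (e.g. by "bhhqiitr"), so nothing is freed.
Nodes removed: 0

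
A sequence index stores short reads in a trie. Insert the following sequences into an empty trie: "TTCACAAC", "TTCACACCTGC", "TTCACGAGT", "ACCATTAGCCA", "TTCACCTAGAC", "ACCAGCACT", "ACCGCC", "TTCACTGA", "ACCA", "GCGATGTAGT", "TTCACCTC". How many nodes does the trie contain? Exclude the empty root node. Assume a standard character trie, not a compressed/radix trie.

56

Count nodes per top-level branch (shared prefixes stored once):
  'A'-branch (ACCA, ACCAGCACT, ACCATTAGCCA, ACCGCC): 19 nodes
  'G'-branch (GCGATGTAGT): 10 nodes
  'T'-branch (TTCACAAC, TTCACACCTGC, TTCACCTAGAC, TTCACCTC, TTCACGAGT, TTCACTGA): 27 nodes
Sum: 56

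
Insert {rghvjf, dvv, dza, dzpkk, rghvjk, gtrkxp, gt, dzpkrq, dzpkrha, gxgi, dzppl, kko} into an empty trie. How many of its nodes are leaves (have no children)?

A leaf is a node with no children — equivalently, the end of a word that is not a proper prefix of any other stored word.
Those words: "dvv", "dza", "dzpkk", "dzpkrha", "dzpkrq", "dzppl", "gtrkxp", "gxgi", "kko", "rghvjf", "rghvjk"
Leaf count: 11

11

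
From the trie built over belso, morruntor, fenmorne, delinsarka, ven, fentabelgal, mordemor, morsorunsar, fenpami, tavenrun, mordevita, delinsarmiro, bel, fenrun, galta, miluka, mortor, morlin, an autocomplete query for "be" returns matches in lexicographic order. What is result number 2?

belso

Words with prefix "be", in lexicographic order: "bel", "belso"
The 2nd is belso.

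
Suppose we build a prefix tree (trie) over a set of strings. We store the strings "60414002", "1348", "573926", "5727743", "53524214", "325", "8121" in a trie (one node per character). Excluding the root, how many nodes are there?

37

Trie structure (* marks end of a word):
(root)
├─ 1
│  └─ 3
│     └─ 4
│        └─ 8 *
├─ 3
│  └─ 2
│     └─ 5 *
├─ 5
│  ├─ 3
│  │  └─ 5
│  │     └─ 2
│  │        └─ 4
│  │           └─ 2
│  │              └─ 1
│  │                 └─ 4 *
│  └─ 7
│     ├─ 2
│     │  └─ 7
│     │     └─ 7
│     │        └─ 4
│     │           └─ 3 *
│     └─ 3
│        └─ 9
│           └─ 2
│              └─ 6 *
├─ 6
│  └─ 0
│     └─ 4
│        └─ 1
│           └─ 4
│              └─ 0
│                 └─ 0
│                    └─ 2 *
└─ 8
   └─ 1
      └─ 2
         └─ 1 *
Counting every labelled node above: 37.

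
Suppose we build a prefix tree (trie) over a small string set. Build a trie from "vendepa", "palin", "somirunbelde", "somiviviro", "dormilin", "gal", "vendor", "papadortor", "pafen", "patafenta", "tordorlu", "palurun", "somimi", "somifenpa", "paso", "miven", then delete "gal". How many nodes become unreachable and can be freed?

3

A node on "gal"'s path can go only if nothing else ends at it or branches off below it.
No other word shares any prefix with "gal", so all 3 of its nodes go.
Nodes removed: 3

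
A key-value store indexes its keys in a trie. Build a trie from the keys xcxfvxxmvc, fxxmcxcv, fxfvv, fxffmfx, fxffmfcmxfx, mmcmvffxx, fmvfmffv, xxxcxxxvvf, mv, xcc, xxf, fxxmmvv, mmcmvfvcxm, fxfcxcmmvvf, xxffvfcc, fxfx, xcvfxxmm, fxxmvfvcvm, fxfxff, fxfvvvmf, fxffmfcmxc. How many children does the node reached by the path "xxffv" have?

Follow the path "xxffv" to its node, then look at its outgoing edges.
Characters that immediately follow "xxffv" among the stored strings: {f}.
That node has 1 child edge.

1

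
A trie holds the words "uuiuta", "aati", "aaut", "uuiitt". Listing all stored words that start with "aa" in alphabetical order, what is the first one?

Filter for "aa…" and sort: "aati", "aaut"
Position 1: aati

aati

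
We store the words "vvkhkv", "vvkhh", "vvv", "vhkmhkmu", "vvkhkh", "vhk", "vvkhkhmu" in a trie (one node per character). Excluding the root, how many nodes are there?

Insert word by word; a character creates a node only if that edge doesn't already exist:
  "vvkhkv" → 6 new (v, v, k, h, k, v)
  "vvkhh" → prefix "vvkh" already present; 1 new (h)
  "vvv" → prefix "vv" already present; 1 new (v)
  "vhkmhkmu" → prefix "v" already present; 7 new (h, k, m, h, k, m, u)
  "vvkhkh" → prefix "vvkhk" already present; 1 new (h)
  "vhk" → prefix "vhk" already present; 0 new (none)
  "vvkhkhmu" → prefix "vvkhkh" already present; 2 new (m, u)
Total nodes = 6 + 1 + 1 + 7 + 1 + 0 + 2 = 18

18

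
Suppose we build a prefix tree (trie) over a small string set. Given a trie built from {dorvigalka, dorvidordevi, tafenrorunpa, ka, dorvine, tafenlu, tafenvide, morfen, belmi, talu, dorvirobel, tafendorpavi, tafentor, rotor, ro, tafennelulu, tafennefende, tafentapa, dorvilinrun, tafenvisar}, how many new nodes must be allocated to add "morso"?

"mor" is already a path in the trie; the remaining "so" must be added.
Each of the 2 remaining characters creates one node.

2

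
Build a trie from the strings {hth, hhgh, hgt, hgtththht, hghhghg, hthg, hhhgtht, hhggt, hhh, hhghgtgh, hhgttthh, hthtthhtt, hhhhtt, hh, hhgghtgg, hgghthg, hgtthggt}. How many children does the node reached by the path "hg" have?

The children of the "hg" node are the distinct next characters among strings starting with "hg".
Distinct next characters after "hg": g, h, t.
That node has 3 child edges.

3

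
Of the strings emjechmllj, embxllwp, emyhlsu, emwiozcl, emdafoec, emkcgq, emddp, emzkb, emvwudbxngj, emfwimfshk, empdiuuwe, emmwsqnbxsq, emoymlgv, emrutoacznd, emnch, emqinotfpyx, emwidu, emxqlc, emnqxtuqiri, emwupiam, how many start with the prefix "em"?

20

Filter for entries beginning with "em":
Words under "em": embxllwp, emdafoec, emddp, emfwimfshk, emjechmllj, emkcgq, emmwsqnbxsq, emnch, emnqxtuqiri, emoymlgv, empdiuuwe, emqinotfpyx, emrutoacznd, emvwudbxngj, emwidu, emwiozcl, emwupiam, emxqlc, emyhlsu, emzkb
Count: 20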